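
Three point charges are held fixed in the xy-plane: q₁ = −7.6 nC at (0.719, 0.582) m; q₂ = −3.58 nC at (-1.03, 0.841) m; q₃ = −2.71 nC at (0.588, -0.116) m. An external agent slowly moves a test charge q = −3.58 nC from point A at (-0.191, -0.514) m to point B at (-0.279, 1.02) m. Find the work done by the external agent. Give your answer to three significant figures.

9.10×10⁻⁸ J

For quasistatic motion the external work equals the change in potential energy: W_ext = qΔV = q(V_B − V_A).
At A: distances to the source charges are 1.42 m, 1.59 m, 0.875 m; V_A = Σ kqᵢ/rᵢ = -96.0 V.
At B: distances to the source charges are 1.09 m, 0.772 m, 1.43 m; V_B = Σ kqᵢ/rᵢ = -121 V.
ΔV = V_B − V_A = -25.4 V.
W_ext = qΔV = (-3.58×10⁻⁹ C)(-25.4 V) = 9.10×10⁻⁸ J.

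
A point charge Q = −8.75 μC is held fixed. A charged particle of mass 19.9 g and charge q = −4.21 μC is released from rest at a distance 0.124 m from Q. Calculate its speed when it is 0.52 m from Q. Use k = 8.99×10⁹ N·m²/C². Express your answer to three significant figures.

Only the electrostatic force acts, so mechanical energy is conserved: ½mv² = U₁ − U₂ = kQq(1/r₁ − 1/r₂).
U₁ − U₂ = (8.99×10⁹ N·m²/C²)(-8.75×10⁻⁶ C)(-4.21×10⁻⁶ C)(1/0.124 − 1/0.520) = 2.03 J.
v = √(2·2.03/0.0199) = 14.3 m/s.

14.3 m/s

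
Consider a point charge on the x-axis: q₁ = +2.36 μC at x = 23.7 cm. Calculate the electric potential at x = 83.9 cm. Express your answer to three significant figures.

Electric potential is a scalar, so the contributions from each charge add algebraically: V = Σ kqᵢ/rᵢ.
V = k[(2.36×10⁻⁶)/(0.602)] = 3.52×10⁴ V.

3.52×10⁴ V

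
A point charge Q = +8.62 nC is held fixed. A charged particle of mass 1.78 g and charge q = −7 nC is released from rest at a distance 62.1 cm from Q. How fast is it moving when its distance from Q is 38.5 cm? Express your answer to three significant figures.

0.0245 m/s

Only the electrostatic force acts, so mechanical energy is conserved: ½mv² = U₁ − U₂ = kQq(1/r₁ − 1/r₂).
U₁ − U₂ = (8.99×10⁹ N·m²/C²)(8.62×10⁻⁹ C)(-7.00×10⁻⁹ C)(1/0.621 − 1/0.385) = 5.35×10⁻⁷ J.
v = √(2·5.35×10⁻⁷/1.78×10⁻³) = 0.0245 m/s.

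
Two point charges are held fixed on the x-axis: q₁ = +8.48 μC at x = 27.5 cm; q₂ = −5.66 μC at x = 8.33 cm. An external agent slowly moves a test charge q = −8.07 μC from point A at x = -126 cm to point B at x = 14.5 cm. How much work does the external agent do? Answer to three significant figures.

For quasistatic motion the external work equals the change in potential energy: W_ext = qΔV = q(V_B − V_A).
At A: distances to the source charges are 1.54 m, 1.34 m; V_A = Σ kqᵢ/rᵢ = 1.18×10⁴ V.
At B: distances to the source charges are 0.130 m, 0.0617 m; V_B = Σ kqᵢ/rᵢ = -2.38×10⁵ V.
ΔV = V_B − V_A = -2.50×10⁵ V.
W_ext = qΔV = (-8.07×10⁻⁶ C)(-2.50×10⁵ V) = 2.02 J.

2.02 J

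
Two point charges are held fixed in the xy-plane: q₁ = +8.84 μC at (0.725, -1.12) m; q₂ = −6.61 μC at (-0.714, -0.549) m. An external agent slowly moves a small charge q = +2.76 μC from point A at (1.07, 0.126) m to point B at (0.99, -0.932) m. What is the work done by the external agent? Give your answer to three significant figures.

For quasistatic motion the external work equals the change in potential energy: W_ext = qΔV = q(V_B − V_A).
At A: distances to the source charges are 1.29 m, 1.91 m; V_A = Σ kqᵢ/rᵢ = 3.03×10⁴ V.
At B: distances to the source charges are 0.325 m, 1.75 m; V_B = Σ kqᵢ/rᵢ = 2.11×10⁵ V.
ΔV = V_B − V_A = 1.80×10⁵ V.
W_ext = qΔV = (2.76×10⁻⁶ C)(1.80×10⁵ V) = 0.498 J.

0.498 J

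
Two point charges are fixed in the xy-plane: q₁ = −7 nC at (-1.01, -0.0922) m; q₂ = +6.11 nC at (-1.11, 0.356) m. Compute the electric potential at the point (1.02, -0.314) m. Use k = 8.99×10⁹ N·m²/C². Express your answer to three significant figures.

-6.22 V

Electric potential is a scalar, so the contributions from each charge add algebraically: V = Σ kqᵢ/rᵢ.
Distances from the field point to each charge: r₁ = 2.04 m, r₂ = 2.23 m.
V = k[(-7.00×10⁻⁹)/(2.04) + (6.11×10⁻⁹)/(2.23)] = -6.22 V.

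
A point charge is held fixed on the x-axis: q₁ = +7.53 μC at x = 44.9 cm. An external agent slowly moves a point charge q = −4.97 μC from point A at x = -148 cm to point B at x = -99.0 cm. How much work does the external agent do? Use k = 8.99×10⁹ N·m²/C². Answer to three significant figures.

For quasistatic motion the external work equals the change in potential energy: W_ext = qΔV = q(V_B − V_A).
At A: distance to the source charge is 1.93 m; V_A = kq₁/r = 3.51×10⁴ V.
At B: distance to the source charge is 1.44 m; V_B = kq₁/r = 4.70×10⁴ V.
ΔV = V_B − V_A = 1.19×10⁴ V.
W_ext = qΔV = (-4.97×10⁻⁶ C)(1.19×10⁴ V) = -0.0594 J.

-0.0594 J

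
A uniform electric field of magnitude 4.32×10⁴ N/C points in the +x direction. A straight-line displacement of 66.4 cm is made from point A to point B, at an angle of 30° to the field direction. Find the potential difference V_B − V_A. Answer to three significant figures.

Only the component of displacement along E changes the potential: ΔV = −E·d·cosθ.
ΔV = −(4.32×10⁴ V/m)(0.664 m)cos30° = -2.48×10⁴ V.

-2.48×10⁴ V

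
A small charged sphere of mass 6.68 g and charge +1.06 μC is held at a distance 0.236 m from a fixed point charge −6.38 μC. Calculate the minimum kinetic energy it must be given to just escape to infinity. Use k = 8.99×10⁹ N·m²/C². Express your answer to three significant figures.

0.258 J

To just escape, total mechanical energy must reach zero at infinity: ½mv²_min + U = 0, so ½mv²_min = −U = |kQq|/r.
|U| = |kQq|/r = (8.99×10⁹ N·m²/C²)(6.38×10⁻⁶)(1.06×10⁻⁶)/(0.236) = 0.258 J.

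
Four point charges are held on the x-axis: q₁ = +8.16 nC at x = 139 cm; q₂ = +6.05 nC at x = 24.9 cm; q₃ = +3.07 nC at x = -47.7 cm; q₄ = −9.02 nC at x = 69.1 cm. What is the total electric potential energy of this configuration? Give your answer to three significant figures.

-1.53×10⁻⁶ J

The assembly work is the sum of pairwise potential energies, U = Σ_{i<j} kqᵢqⱼ/rᵢⱼ.
Pair separations: r₁₂ = 1.14 m, r₁₃ = 1.87 m, r₁₄ = 0.699 m, r₂₃ = 0.726 m, r₂₄ = 0.442 m, r₃₄ = 1.17 m.
Summing all 6 pair terms gives U = -1.53×10⁻⁶ J.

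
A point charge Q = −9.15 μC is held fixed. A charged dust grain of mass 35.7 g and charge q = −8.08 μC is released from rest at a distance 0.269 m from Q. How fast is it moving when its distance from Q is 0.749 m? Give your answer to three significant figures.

9.42 m/s

Only the electrostatic force acts, so mechanical energy is conserved: ½mv² = U₁ − U₂ = kQq(1/r₁ − 1/r₂).
U₁ − U₂ = (8.99×10⁹ N·m²/C²)(-9.15×10⁻⁶ C)(-8.08×10⁻⁶ C)(1/0.269 − 1/0.749) = 1.58 J.
v = √(2·1.58/0.0357) = 9.42 m/s.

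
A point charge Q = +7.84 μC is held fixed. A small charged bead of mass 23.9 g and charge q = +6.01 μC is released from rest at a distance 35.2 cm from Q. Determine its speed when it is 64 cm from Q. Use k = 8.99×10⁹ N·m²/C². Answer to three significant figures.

6.73 m/s

Only the electrostatic force acts, so mechanical energy is conserved: ½mv² = U₁ − U₂ = kQq(1/r₁ − 1/r₂).
U₁ − U₂ = (8.99×10⁹ N·m²/C²)(7.84×10⁻⁶ C)(6.01×10⁻⁶ C)(1/0.352 − 1/0.640) = 0.542 J.
v = √(2·0.542/0.0239) = 6.73 m/s.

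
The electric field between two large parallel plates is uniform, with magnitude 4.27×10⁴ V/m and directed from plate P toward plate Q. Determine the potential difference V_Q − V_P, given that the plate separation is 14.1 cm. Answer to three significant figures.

-6020 V

In a uniform field, potential decreases in the direction of E: ΔV = −E·d for a displacement d parallel to E.
Going from P to Q is a displacement of 14.1 cm along the field, so V_Q − V_P = −Ed = -6020 V.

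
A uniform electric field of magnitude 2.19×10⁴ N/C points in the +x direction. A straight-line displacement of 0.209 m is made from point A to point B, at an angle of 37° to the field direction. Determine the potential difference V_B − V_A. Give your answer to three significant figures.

Only the component of displacement along E changes the potential: ΔV = −E·d·cosθ.
ΔV = −(2.19×10⁴ V/m)(0.209 m)cos37° = -3660 V.

-3660 V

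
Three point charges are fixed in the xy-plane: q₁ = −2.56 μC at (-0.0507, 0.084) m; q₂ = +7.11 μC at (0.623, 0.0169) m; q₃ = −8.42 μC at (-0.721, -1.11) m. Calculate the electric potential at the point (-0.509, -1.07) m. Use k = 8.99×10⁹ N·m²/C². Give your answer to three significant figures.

Electric potential is a scalar, so the contributions from each charge add algebraically: V = Σ kqᵢ/rᵢ.
Distances from the field point to each charge: r₁ = 1.24 m, r₂ = 1.57 m, r₃ = 0.216 m.
V = k[(-2.56×10⁻⁶)/(1.24) + (7.11×10⁻⁶)/(1.57) + (-8.42×10⁻⁶)/(0.216)] = -3.29×10⁵ V.

-3.29×10⁵ V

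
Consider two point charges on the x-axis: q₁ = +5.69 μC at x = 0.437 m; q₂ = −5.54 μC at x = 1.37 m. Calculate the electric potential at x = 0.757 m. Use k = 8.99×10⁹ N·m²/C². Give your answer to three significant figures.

7.86×10⁴ V

Electric potential is a scalar, so the contributions from each charge add algebraically: V = Σ kqᵢ/rᵢ.
Distances from the field point to each charge: r₁ = 0.320 m, r₂ = 0.613 m.
V = k[(5.69×10⁻⁶)/(0.320) + (-5.54×10⁻⁶)/(0.613)] = 7.86×10⁴ V.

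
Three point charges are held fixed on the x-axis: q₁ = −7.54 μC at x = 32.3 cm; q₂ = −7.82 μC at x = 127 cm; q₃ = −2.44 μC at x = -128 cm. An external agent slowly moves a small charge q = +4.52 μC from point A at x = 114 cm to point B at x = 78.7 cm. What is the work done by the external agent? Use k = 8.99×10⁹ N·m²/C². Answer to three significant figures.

For quasistatic motion the external work equals the change in potential energy: W_ext = qΔV = q(V_B − V_A).
At A: distances to the source charges are 0.817 m, 0.130 m, 2.42 m; V_A = Σ kqᵢ/rᵢ = -6.33×10⁵ V.
At B: distances to the source charges are 0.464 m, 0.483 m, 2.07 m; V_B = Σ kqᵢ/rᵢ = -3.02×10⁵ V.
ΔV = V_B − V_A = 3.31×10⁵ V.
W_ext = qΔV = (4.52×10⁻⁶ C)(3.31×10⁵ V) = 1.49 J.

1.49 J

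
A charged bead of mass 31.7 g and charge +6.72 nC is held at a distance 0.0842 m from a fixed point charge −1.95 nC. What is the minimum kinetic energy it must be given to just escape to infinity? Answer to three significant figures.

To just escape, total mechanical energy must reach zero at infinity: ½mv²_min + U = 0, so ½mv²_min = −U = |kQq|/r.
|U| = |kQq|/r = (8.99×10⁹ N·m²/C²)(1.95×10⁻⁹)(6.72×10⁻⁹)/(0.0842) = 1.40×10⁻⁶ J.

1.40×10⁻⁶ J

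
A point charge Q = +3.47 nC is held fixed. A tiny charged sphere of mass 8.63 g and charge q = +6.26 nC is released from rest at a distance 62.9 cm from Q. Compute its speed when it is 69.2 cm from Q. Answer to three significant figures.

2.56×10⁻³ m/s

Only the electrostatic force acts, so mechanical energy is conserved: ½mv² = U₁ − U₂ = kQq(1/r₁ − 1/r₂).
U₁ − U₂ = (8.99×10⁹ N·m²/C²)(3.47×10⁻⁹ C)(6.26×10⁻⁹ C)(1/0.629 − 1/0.692) = 2.83×10⁻⁸ J.
v = √(2·2.83×10⁻⁸/8.63×10⁻³) = 2.56×10⁻³ m/s.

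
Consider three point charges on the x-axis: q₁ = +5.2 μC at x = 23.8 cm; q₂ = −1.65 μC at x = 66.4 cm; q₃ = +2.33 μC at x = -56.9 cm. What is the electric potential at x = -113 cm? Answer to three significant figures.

Electric potential is a scalar, so the contributions from each charge add algebraically: V = Σ kqᵢ/rᵢ.
Distances from the field point to each charge: r₁ = 1.37 m, r₂ = 1.79 m, r₃ = 0.561 m.
V = k[(5.20×10⁻⁶)/(1.37) + (-1.65×10⁻⁶)/(1.79) + (2.33×10⁻⁶)/(0.561)] = 6.32×10⁴ V.

6.32×10⁴ V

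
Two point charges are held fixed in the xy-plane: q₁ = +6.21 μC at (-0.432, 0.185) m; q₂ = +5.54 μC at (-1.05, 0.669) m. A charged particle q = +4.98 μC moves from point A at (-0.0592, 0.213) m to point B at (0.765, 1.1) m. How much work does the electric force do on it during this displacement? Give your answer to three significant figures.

The work done by the electric force is W_field = −ΔU = −q(V_B − V_A) = q(V_A − V_B).
At A: distances to the source charges are 0.374 m, 1.09 m; V_A = Σ kqᵢ/rᵢ = 1.95×10⁵ V.
At B: distances to the source charges are 1.51 m, 1.87 m; V_B = Σ kqᵢ/rᵢ = 6.38×10⁴ V.
ΔV = V_B − V_A = -1.31×10⁵ V.
W_field = −qΔV = −(4.98×10⁻⁶ C)(-1.31×10⁵ V) = 0.654 J.

0.654 J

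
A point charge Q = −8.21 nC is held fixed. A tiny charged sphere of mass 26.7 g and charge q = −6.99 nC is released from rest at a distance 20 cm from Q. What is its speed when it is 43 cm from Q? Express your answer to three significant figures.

Only the electrostatic force acts, so mechanical energy is conserved: ½mv² = U₁ − U₂ = kQq(1/r₁ − 1/r₂).
U₁ − U₂ = (8.99×10⁹ N·m²/C²)(-8.21×10⁻⁹ C)(-6.99×10⁻⁹ C)(1/0.200 − 1/0.430) = 1.38×10⁻⁶ J.
v = √(2·1.38×10⁻⁶/0.0267) = 0.0102 m/s.

0.0102 m/s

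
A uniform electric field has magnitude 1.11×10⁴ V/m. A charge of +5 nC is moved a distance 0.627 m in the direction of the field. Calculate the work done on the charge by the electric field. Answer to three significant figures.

The potential change for a displacement 0.627 m in the direction of the field is ΔV = −Ed = -6960 V.
W_field = −qΔV = 3.48×10⁻⁵ J.

3.48×10⁻⁵ J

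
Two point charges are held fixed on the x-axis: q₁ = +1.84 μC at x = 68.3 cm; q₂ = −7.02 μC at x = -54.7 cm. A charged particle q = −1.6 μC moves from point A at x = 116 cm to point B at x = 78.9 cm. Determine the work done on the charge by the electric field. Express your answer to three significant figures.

The work done by the electric force is W_field = −ΔU = −q(V_B − V_A) = q(V_A − V_B).
At A: distances to the source charges are 0.477 m, 1.71 m; V_A = Σ kqᵢ/rᵢ = -2290 V.
At B: distances to the source charges are 0.106 m, 1.34 m; V_B = Σ kqᵢ/rᵢ = 1.09×10⁵ V.
ΔV = V_B − V_A = 1.11×10⁵ V.
W_field = −qΔV = −(-1.60×10⁻⁶ C)(1.11×10⁵ V) = 0.178 J.

0.178 J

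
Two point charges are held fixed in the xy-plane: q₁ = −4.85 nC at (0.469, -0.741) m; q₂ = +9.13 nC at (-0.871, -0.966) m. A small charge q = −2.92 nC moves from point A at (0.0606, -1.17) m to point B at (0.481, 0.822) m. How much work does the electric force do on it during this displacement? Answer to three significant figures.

-1.09×10⁻⁸ J

The work done by the electric force is W_field = −ΔU = −q(V_B − V_A) = q(V_A − V_B).
At A: distances to the source charges are 0.592 m, 0.954 m; V_A = Σ kqᵢ/rᵢ = 12.5 V.
At B: distances to the source charges are 1.56 m, 2.24 m; V_B = Σ kqᵢ/rᵢ = 8.72 V.
ΔV = V_B − V_A = -3.73 V.
W_field = −qΔV = −(-2.92×10⁻⁹ C)(-3.73 V) = -1.09×10⁻⁸ J.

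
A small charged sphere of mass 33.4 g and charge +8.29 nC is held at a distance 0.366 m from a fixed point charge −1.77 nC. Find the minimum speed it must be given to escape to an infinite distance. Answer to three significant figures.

To just escape, total mechanical energy must reach zero at infinity: ½mv²_min + U = 0, so ½mv²_min = −U = |kQq|/r.
|U| = |kQq|/r = (8.99×10⁹ N·m²/C²)(1.77×10⁻⁹)(8.29×10⁻⁹)/(0.366) = 3.60×10⁻⁷ J.
v_min = √(2|U|/m) = √(2·3.60×10⁻⁷/0.0334) = 4.65×10⁻³ m/s.

4.65×10⁻³ m/s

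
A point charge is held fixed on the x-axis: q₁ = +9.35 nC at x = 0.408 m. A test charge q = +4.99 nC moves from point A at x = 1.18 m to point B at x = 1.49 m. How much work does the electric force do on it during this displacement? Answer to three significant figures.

1.56×10⁻⁷ J

The work done by the electric force is W_field = −ΔU = −q(V_B − V_A) = q(V_A − V_B).
At A: distance to the source charge is 0.772 m; V_A = kq₁/r = 109 V.
At B: distance to the source charge is 1.08 m; V_B = kq₁/r = 77.7 V.
ΔV = V_B − V_A = -31.2 V.
W_field = −qΔV = −(4.99×10⁻⁹ C)(-31.2 V) = 1.56×10⁻⁷ J.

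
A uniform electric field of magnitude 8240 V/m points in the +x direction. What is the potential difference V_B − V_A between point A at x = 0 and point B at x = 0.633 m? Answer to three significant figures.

-5220 V

In a uniform field, potential decreases in the direction of E: V_B − V_A = −E·Δx.
V_B − V_A = −(8240 V/m)(0.633 m) = -5220 V.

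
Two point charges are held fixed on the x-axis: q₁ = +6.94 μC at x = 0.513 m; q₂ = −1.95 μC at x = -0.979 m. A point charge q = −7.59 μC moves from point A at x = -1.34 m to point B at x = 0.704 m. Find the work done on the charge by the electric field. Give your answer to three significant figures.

2.51 J

The work done by the electric force is W_field = −ΔU = −q(V_B − V_A) = q(V_A − V_B).
At A: distances to the source charges are 1.85 m, 0.361 m; V_A = Σ kqᵢ/rᵢ = -1.49×10⁴ V.
At B: distances to the source charges are 0.191 m, 1.68 m; V_B = Σ kqᵢ/rᵢ = 3.16×10⁵ V.
ΔV = V_B − V_A = 3.31×10⁵ V.
W_field = −qΔV = −(-7.59×10⁻⁶ C)(3.31×10⁵ V) = 2.51 J.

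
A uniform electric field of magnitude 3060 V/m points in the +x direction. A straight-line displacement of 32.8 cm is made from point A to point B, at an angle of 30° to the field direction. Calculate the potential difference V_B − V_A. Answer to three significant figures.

-869 V

Only the component of displacement along E changes the potential: ΔV = −E·d·cosθ.
ΔV = −(3060 V/m)(0.328 m)cos30° = -869 V.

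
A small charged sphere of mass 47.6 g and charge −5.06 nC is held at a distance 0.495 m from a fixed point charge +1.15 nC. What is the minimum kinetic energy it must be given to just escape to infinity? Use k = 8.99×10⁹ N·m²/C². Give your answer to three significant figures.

To just escape, total mechanical energy must reach zero at infinity: ½mv²_min + U = 0, so ½mv²_min = −U = |kQq|/r.
|U| = |kQq|/r = (8.99×10⁹ N·m²/C²)(1.15×10⁻⁹)(5.06×10⁻⁹)/(0.495) = 1.06×10⁻⁷ J.

1.06×10⁻⁷ J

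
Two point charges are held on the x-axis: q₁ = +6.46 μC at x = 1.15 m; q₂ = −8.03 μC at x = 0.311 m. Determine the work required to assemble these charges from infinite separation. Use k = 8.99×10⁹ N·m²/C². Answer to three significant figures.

-0.556 J

The work to assemble the configuration equals its total potential energy, U = Σ kqᵢqⱼ/rᵢⱼ over all pairs.
Pair separations: r₁₂ = 0.839 m.
U = (-0.556) = -0.556 J.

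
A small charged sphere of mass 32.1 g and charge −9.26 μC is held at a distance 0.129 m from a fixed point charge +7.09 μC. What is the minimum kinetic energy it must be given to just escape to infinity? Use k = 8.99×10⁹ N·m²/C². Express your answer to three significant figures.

To just escape, total mechanical energy must reach zero at infinity: ½mv²_min + U = 0, so ½mv²_min = −U = |kQq|/r.
|U| = |kQq|/r = (8.99×10⁹ N·m²/C²)(7.09×10⁻⁶)(9.26×10⁻⁶)/(0.129) = 4.58 J.

4.58 J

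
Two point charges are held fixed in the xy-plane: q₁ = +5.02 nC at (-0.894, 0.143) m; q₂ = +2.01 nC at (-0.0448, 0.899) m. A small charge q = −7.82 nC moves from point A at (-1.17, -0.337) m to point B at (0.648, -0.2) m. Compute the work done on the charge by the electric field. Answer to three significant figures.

-3.90×10⁻⁷ J

The work done by the electric force is W_field = −ΔU = −q(V_B − V_A) = q(V_A − V_B).
At A: distances to the source charges are 0.554 m, 1.67 m; V_A = Σ kqᵢ/rᵢ = 92.3 V.
At B: distances to the source charges are 1.58 m, 1.30 m; V_B = Σ kqᵢ/rᵢ = 42.5 V.
ΔV = V_B − V_A = -49.8 V.
W_field = −qΔV = −(-7.82×10⁻⁹ C)(-49.8 V) = -3.90×10⁻⁷ J.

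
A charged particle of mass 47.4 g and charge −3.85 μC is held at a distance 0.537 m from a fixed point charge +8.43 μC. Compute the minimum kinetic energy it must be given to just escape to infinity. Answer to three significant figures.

0.543 J

To just escape, total mechanical energy must reach zero at infinity: ½mv²_min + U = 0, so ½mv²_min = −U = |kQq|/r.
|U| = |kQq|/r = (8.99×10⁹ N·m²/C²)(8.43×10⁻⁶)(3.85×10⁻⁶)/(0.537) = 0.543 J.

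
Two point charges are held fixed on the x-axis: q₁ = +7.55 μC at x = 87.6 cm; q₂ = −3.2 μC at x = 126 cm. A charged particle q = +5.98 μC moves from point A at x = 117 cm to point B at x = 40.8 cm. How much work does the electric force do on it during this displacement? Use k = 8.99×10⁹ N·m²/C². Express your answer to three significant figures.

The work done by the electric force is W_field = −ΔU = −q(V_B − V_A) = q(V_A − V_B).
At A: distances to the source charges are 0.294 m, 0.0900 m; V_A = Σ kqᵢ/rᵢ = -8.88×10⁴ V.
At B: distances to the source charges are 0.468 m, 0.852 m; V_B = Σ kqᵢ/rᵢ = 1.11×10⁵ V.
ΔV = V_B − V_A = 2.00×10⁵ V.
W_field = −qΔV = −(5.98×10⁻⁶ C)(2.00×10⁵ V) = -1.20 J.

-1.20 J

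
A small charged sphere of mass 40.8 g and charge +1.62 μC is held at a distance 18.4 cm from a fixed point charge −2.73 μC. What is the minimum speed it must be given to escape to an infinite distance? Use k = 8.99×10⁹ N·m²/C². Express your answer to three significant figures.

To just escape, total mechanical energy must reach zero at infinity: ½mv²_min + U = 0, so ½mv²_min = −U = |kQq|/r.
|U| = |kQq|/r = (8.99×10⁹ N·m²/C²)(2.73×10⁻⁶)(1.62×10⁻⁶)/(0.184) = 0.216 J.
v_min = √(2|U|/m) = √(2·0.216/0.0408) = 3.25 m/s.

3.25 m/s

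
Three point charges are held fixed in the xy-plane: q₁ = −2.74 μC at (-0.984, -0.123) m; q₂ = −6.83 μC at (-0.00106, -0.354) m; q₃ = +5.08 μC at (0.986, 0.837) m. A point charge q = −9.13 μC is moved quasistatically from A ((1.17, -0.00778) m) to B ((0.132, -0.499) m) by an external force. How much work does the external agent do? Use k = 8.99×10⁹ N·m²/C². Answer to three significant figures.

2.70 J

For quasistatic motion the external work equals the change in potential energy: W_ext = qΔV = q(V_B − V_A).
At A: distances to the source charges are 2.16 m, 1.22 m, 0.865 m; V_A = Σ kqᵢ/rᵢ = -8880 V.
At B: distances to the source charges are 1.18 m, 0.197 m, 1.59 m; V_B = Σ kqᵢ/rᵢ = -3.04×10⁵ V.
ΔV = V_B − V_A = -2.95×10⁵ V.
W_ext = qΔV = (-9.13×10⁻⁶ C)(-2.95×10⁵ V) = 2.70 J.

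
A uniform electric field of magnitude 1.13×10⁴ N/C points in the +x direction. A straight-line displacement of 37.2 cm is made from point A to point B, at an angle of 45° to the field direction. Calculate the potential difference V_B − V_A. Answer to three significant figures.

Only the component of displacement along E changes the potential: ΔV = −E·d·cosθ.
ΔV = −(1.13×10⁴ V/m)(0.372 m)cos45° = -2970 V.

-2970 V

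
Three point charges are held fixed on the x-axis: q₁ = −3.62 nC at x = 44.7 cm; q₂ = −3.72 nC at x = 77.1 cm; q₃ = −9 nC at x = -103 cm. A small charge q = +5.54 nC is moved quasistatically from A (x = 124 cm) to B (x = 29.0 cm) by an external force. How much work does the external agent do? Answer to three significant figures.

For quasistatic motion the external work equals the change in potential energy: W_ext = qΔV = q(V_B − V_A).
At A: distances to the source charges are 0.793 m, 0.469 m, 2.27 m; V_A = Σ kqᵢ/rᵢ = -148 V.
At B: distances to the source charges are 0.157 m, 0.481 m, 1.32 m; V_B = Σ kqᵢ/rᵢ = -338 V.
ΔV = V_B − V_A = -190 V.
W_ext = qΔV = (5.54×10⁻⁹ C)(-190 V) = -1.05×10⁻⁶ J.

-1.05×10⁻⁶ J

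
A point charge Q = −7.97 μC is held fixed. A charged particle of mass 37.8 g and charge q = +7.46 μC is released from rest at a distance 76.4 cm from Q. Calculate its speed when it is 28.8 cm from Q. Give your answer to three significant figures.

Only the electrostatic force acts, so mechanical energy is conserved: ½mv² = U₁ − U₂ = kQq(1/r₁ − 1/r₂).
U₁ − U₂ = (8.99×10⁹ N·m²/C²)(-7.97×10⁻⁶ C)(7.46×10⁻⁶ C)(1/0.764 − 1/0.288) = 1.16 J.
v = √(2·1.16/0.0378) = 7.82 m/s.

7.82 m/s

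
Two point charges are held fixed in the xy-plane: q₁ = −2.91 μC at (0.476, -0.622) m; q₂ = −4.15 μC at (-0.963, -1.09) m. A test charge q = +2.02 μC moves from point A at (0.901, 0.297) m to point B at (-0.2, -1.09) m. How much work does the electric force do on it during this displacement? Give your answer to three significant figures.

0.0784 J

The work done by the electric force is W_field = −ΔU = −q(V_B − V_A) = q(V_A − V_B).
At A: distances to the source charges are 1.01 m, 2.32 m; V_A = Σ kqᵢ/rᵢ = -4.19×10⁴ V.
At B: distances to the source charges are 0.822 m, 0.763 m; V_B = Σ kqᵢ/rᵢ = -8.07×10⁴ V.
ΔV = V_B − V_A = -3.88×10⁴ V.
W_field = −qΔV = −(2.02×10⁻⁶ C)(-3.88×10⁴ V) = 0.0784 J.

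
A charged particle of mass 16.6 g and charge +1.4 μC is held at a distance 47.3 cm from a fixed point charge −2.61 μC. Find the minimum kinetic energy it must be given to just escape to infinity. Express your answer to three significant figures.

To just escape, total mechanical energy must reach zero at infinity: ½mv²_min + U = 0, so ½mv²_min = −U = |kQq|/r.
|U| = |kQq|/r = (8.99×10⁹ N·m²/C²)(2.61×10⁻⁶)(1.40×10⁻⁶)/(0.473) = 0.0694 J.

0.0694 J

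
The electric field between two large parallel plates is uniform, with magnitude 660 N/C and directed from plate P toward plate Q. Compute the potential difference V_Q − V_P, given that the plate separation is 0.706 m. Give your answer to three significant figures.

-466 V

In a uniform field, potential decreases in the direction of E: ΔV = −E·d for a displacement d parallel to E.
Going from P to Q is a displacement of 0.706 m along the field, so V_Q − V_P = −Ed = -466 V.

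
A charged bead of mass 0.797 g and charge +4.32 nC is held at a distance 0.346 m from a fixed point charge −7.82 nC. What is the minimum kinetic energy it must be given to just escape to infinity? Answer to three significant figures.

8.78×10⁻⁷ J

To just escape, total mechanical energy must reach zero at infinity: ½mv²_min + U = 0, so ½mv²_min = −U = |kQq|/r.
|U| = |kQq|/r = (8.99×10⁹ N·m²/C²)(7.82×10⁻⁹)(4.32×10⁻⁹)/(0.346) = 8.78×10⁻⁷ J.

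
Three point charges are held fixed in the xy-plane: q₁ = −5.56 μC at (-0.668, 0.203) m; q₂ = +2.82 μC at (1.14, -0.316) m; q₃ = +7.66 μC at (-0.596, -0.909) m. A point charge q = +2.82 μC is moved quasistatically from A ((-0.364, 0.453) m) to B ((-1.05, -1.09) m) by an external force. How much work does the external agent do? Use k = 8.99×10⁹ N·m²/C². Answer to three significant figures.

0.499 J

For quasistatic motion the external work equals the change in potential energy: W_ext = qΔV = q(V_B − V_A).
At A: distances to the source charges are 0.394 m, 1.69 m, 1.38 m; V_A = Σ kqᵢ/rᵢ = -6.21×10⁴ V.
At B: distances to the source charges are 1.35 m, 2.32 m, 0.489 m; V_B = Σ kqᵢ/rᵢ = 1.15×10⁵ V.
ΔV = V_B − V_A = 1.77×10⁵ V.
W_ext = qΔV = (2.82×10⁻⁶ C)(1.77×10⁵ V) = 0.499 J.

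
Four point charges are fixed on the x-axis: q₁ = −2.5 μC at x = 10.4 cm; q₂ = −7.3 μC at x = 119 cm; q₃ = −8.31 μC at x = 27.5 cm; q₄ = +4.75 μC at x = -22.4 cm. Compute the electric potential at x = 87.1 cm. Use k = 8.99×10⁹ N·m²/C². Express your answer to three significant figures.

The total potential is the scalar sum of each charge's contribution, V = Σ kqᵢ/rᵢ.
Distances from the field point to each charge: r₁ = 0.767 m, r₂ = 0.319 m, r₃ = 0.596 m, r₄ = 1.09 m.
V = k[(-2.50×10⁻⁶)/(0.767) + (-7.30×10⁻⁶)/(0.319) + (-8.31×10⁻⁶)/(0.596) + (4.75×10⁻⁶)/(1.09)] = -3.21×10⁵ V.

-3.21×10⁵ V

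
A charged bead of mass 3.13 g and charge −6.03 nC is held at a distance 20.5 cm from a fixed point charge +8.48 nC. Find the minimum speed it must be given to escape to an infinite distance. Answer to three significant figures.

To just escape, total mechanical energy must reach zero at infinity: ½mv²_min + U = 0, so ½mv²_min = −U = |kQq|/r.
|U| = |kQq|/r = (8.99×10⁹ N·m²/C²)(8.48×10⁻⁹)(6.03×10⁻⁹)/(0.205) = 2.24×10⁻⁶ J.
v_min = √(2|U|/m) = √(2·2.24×10⁻⁶/3.13×10⁻³) = 0.0379 m/s.

0.0379 m/s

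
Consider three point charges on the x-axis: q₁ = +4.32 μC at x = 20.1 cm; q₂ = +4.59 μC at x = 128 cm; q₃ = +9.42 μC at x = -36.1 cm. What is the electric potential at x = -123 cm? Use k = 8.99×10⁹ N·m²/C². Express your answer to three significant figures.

1.41×10⁵ V

Electric potential is a scalar, so the contributions from each charge add algebraically: V = Σ kqᵢ/rᵢ.
Distances from the field point to each charge: r₁ = 1.43 m, r₂ = 2.51 m, r₃ = 0.869 m.
V = k[(4.32×10⁻⁶)/(1.43) + (4.59×10⁻⁶)/(2.51) + (9.42×10⁻⁶)/(0.869)] = 1.41×10⁵ V.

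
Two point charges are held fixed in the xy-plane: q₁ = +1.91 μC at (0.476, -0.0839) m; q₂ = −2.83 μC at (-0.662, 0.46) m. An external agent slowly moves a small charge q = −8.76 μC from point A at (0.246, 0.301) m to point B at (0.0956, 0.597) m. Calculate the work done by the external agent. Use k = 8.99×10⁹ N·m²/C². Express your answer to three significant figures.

For quasistatic motion the external work equals the change in potential energy: W_ext = qΔV = q(V_B − V_A).
At A: distances to the source charges are 0.448 m, 0.922 m; V_A = Σ kqᵢ/rᵢ = 1.07×10⁴ V.
At B: distances to the source charges are 0.780 m, 0.770 m; V_B = Σ kqᵢ/rᵢ = -1.10×10⁴ V.
ΔV = V_B − V_A = -2.17×10⁴ V.
W_ext = qΔV = (-8.76×10⁻⁶ C)(-2.17×10⁴ V) = 0.190 J.

0.190 J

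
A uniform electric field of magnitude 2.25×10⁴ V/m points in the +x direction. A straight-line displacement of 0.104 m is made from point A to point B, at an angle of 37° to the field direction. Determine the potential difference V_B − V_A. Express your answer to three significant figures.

-1870 V

Only the component of displacement along E changes the potential: ΔV = −E·d·cosθ.
ΔV = −(2.25×10⁴ V/m)(0.104 m)cos37° = -1870 V.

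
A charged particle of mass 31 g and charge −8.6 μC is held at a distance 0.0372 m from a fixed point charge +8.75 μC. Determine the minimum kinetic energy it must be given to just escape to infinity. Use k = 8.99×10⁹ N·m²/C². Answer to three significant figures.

18.2 J

To just escape, total mechanical energy must reach zero at infinity: ½mv²_min + U = 0, so ½mv²_min = −U = |kQq|/r.
|U| = |kQq|/r = (8.99×10⁹ N·m²/C²)(8.75×10⁻⁶)(8.60×10⁻⁶)/(0.0372) = 18.2 J.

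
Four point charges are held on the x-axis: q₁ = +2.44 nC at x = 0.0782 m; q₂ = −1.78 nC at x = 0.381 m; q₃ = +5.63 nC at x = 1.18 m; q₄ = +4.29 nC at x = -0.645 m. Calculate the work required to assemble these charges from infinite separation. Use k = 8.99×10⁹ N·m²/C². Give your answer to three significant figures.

5.26×10⁻⁸ J

The work to assemble the configuration equals its total potential energy, U = Σ kqᵢqⱼ/rᵢⱼ over all pairs.
Pair separations: r₁₂ = 0.303 m, r₁₃ = 1.10 m, r₁₄ = 0.723 m, r₂₃ = 0.799 m, r₂₄ = 1.03 m, r₃₄ = 1.82 m.
Summing all 6 pair terms gives U = 5.26×10⁻⁸ J.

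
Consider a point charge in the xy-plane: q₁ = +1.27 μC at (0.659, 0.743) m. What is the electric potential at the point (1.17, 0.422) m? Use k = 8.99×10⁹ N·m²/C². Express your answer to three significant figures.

1.89×10⁴ V

The total potential is the scalar sum of each charge's contribution, V = Σ kqᵢ/rᵢ.
Distances from the field point to each charge: r₁ = 0.603 m.
V = k[(1.27×10⁻⁶)/(0.603)] = 1.89×10⁴ V.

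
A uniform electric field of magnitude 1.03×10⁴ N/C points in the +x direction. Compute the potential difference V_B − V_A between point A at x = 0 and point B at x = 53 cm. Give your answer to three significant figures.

-5460 V

In a uniform field, potential decreases in the direction of E: V_B − V_A = −E·Δx.
V_B − V_A = −(1.03×10⁴ V/m)(0.530 m) = -5460 V.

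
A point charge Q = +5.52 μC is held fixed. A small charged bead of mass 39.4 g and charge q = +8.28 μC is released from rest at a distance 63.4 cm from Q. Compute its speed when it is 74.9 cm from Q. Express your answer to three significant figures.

2.25 m/s

Only the electrostatic force acts, so mechanical energy is conserved: ½mv² = U₁ − U₂ = kQq(1/r₁ − 1/r₂).
U₁ − U₂ = (8.99×10⁹ N·m²/C²)(5.52×10⁻⁶ C)(8.28×10⁻⁶ C)(1/0.634 − 1/0.749) = 0.0995 J.
v = √(2·0.0995/0.0394) = 2.25 m/s.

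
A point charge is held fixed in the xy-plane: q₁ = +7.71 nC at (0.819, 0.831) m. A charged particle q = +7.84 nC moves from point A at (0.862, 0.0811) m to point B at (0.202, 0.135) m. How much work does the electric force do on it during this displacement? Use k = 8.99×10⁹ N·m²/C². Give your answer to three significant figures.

The work done by the electric force is W_field = −ΔU = −q(V_B − V_A) = q(V_A − V_B).
At A: distance to the source charge is 0.751 m; V_A = kq₁/r = 92.3 V.
At B: distance to the source charge is 0.930 m; V_B = kq₁/r = 74.5 V.
ΔV = V_B − V_A = -17.8 V.
W_field = −qΔV = −(7.84×10⁻⁹ C)(-17.8 V) = 1.39×10⁻⁷ J.

1.39×10⁻⁷ J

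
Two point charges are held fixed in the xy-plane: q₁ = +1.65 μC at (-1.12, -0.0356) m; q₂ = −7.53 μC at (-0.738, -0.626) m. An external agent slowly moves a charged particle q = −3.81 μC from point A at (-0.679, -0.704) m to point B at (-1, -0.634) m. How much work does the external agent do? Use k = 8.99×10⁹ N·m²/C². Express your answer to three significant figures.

-1.68 J

For quasistatic motion the external work equals the change in potential energy: W_ext = qΔV = q(V_B − V_A).
At A: distances to the source charges are 0.801 m, 0.0978 m; V_A = Σ kqᵢ/rᵢ = -6.74×10⁵ V.
At B: distances to the source charges are 0.610 m, 0.262 m; V_B = Σ kqᵢ/rᵢ = -2.34×10⁵ V.
ΔV = V_B − V_A = 4.40×10⁵ V.
W_ext = qΔV = (-3.81×10⁻⁶ C)(4.40×10⁵ V) = -1.68 J.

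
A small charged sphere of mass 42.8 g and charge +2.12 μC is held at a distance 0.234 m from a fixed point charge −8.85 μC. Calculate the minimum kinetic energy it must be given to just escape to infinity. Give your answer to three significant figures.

0.721 J

To just escape, total mechanical energy must reach zero at infinity: ½mv²_min + U = 0, so ½mv²_min = −U = |kQq|/r.
|U| = |kQq|/r = (8.99×10⁹ N·m²/C²)(8.85×10⁻⁶)(2.12×10⁻⁶)/(0.234) = 0.721 J.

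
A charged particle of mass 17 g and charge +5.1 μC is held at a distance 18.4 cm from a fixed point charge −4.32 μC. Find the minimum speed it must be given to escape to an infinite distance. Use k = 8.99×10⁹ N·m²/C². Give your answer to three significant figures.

To just escape, total mechanical energy must reach zero at infinity: ½mv²_min + U = 0, so ½mv²_min = −U = |kQq|/r.
|U| = |kQq|/r = (8.99×10⁹ N·m²/C²)(4.32×10⁻⁶)(5.10×10⁻⁶)/(0.184) = 1.08 J.
v_min = √(2|U|/m) = √(2·1.08/0.0170) = 11.3 m/s.

11.3 m/s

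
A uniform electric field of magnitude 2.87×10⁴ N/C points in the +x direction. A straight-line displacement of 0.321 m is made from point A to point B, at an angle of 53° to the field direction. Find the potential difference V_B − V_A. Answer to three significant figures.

Only the component of displacement along E changes the potential: ΔV = −E·d·cosθ.
ΔV = −(2.87×10⁴ V/m)(0.321 m)cos53° = -5540 V.

-5540 V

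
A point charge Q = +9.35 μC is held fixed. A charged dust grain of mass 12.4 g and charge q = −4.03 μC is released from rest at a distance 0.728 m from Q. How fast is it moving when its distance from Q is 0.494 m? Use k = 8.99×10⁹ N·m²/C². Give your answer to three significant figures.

Only the electrostatic force acts, so mechanical energy is conserved: ½mv² = U₁ − U₂ = kQq(1/r₁ − 1/r₂).
U₁ − U₂ = (8.99×10⁹ N·m²/C²)(9.35×10⁻⁶ C)(-4.03×10⁻⁶ C)(1/0.728 − 1/0.494) = 0.220 J.
v = √(2·0.220/0.0124) = 5.96 m/s.

5.96 m/s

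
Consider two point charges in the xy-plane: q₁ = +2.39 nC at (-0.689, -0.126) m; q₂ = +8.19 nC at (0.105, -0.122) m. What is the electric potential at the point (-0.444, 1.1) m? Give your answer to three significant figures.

72.1 V

Electric potential is a scalar, so the contributions from each charge add algebraically: V = Σ kqᵢ/rᵢ.
Distances from the field point to each charge: r₁ = 1.25 m, r₂ = 1.34 m.
V = k[(2.39×10⁻⁹)/(1.25) + (8.19×10⁻⁹)/(1.34)] = 72.1 V.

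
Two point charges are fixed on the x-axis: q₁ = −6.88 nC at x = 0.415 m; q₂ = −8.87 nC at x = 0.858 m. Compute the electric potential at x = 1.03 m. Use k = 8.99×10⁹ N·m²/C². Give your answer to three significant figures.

-564 V

Electric potential is a scalar, so the contributions from each charge add algebraically: V = Σ kqᵢ/rᵢ.
Distances from the field point to each charge: r₁ = 0.615 m, r₂ = 0.172 m.
V = k[(-6.88×10⁻⁹)/(0.615) + (-8.87×10⁻⁹)/(0.172)] = -564 V.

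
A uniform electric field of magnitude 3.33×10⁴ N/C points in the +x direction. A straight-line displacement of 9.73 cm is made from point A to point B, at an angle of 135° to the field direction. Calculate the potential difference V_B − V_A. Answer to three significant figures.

Only the component of displacement along E changes the potential: ΔV = −E·d·cosθ.
ΔV = −(3.33×10⁴ V/m)(0.0973 m)cos135° = 2290 V.

2290 V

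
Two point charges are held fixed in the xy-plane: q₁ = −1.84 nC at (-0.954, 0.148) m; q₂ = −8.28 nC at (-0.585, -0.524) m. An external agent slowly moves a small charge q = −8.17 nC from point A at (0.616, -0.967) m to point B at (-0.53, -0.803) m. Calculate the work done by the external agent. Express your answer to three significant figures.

For quasistatic motion the external work equals the change in potential energy: W_ext = qΔV = q(V_B − V_A).
At A: distances to the source charges are 1.93 m, 1.28 m; V_A = Σ kqᵢ/rᵢ = -66.7 V.
At B: distances to the source charges are 1.04 m, 0.284 m; V_B = Σ kqᵢ/rᵢ = -278 V.
ΔV = V_B − V_A = -211 V.
W_ext = qΔV = (-8.17×10⁻⁹ C)(-211 V) = 1.72×10⁻⁶ J.

1.72×10⁻⁶ J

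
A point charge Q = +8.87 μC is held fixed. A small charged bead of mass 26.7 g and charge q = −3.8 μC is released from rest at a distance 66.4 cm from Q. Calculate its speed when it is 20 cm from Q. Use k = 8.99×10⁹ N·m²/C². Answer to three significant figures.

Only the electrostatic force acts, so mechanical energy is conserved: ½mv² = U₁ − U₂ = kQq(1/r₁ − 1/r₂).
U₁ − U₂ = (8.99×10⁹ N·m²/C²)(8.87×10⁻⁶ C)(-3.80×10⁻⁶ C)(1/0.664 − 1/0.200) = 1.06 J.
v = √(2·1.06/0.0267) = 8.91 m/s.

8.91 m/s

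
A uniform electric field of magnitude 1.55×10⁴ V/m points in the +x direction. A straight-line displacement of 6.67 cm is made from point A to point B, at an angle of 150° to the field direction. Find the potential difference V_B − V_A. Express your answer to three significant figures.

895 V

Only the component of displacement along E changes the potential: ΔV = −E·d·cosθ.
ΔV = −(1.55×10⁴ V/m)(0.0667 m)cos150° = 895 V.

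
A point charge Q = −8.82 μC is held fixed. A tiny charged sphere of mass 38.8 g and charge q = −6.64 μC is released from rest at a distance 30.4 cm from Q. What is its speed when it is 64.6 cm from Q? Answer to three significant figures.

Only the electrostatic force acts, so mechanical energy is conserved: ½mv² = U₁ − U₂ = kQq(1/r₁ − 1/r₂).
U₁ − U₂ = (8.99×10⁹ N·m²/C²)(-8.82×10⁻⁶ C)(-6.64×10⁻⁶ C)(1/0.304 − 1/0.646) = 0.917 J.
v = √(2·0.917/0.0388) = 6.87 m/s.

6.87 m/s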